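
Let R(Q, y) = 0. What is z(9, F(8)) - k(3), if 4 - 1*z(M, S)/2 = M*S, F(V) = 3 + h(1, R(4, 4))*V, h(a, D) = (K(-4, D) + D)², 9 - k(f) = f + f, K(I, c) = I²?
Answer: -36913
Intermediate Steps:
k(f) = 9 - 2*f (k(f) = 9 - (f + f) = 9 - 2*f)
h(a, D) = (16 + D)² (h(a, D) = ((-4)² + D)² = (16 + D)²)
F(V) = 3 + 256*V (F(V) = 3 + (16 + 0)²*V = 3 + 16²*V = 3 + 256*V)
z(M, S) = 8 - 2*M*S
z(9, F(8)) - k(3) = (8 - 2*9*(3 + 256*8)) - (9 - 2*3) = (8 - 2*9*(3 + 2048)) - (9 - 6) = (8 - 2*9*2051) - 1*3 = (8 - 36918) - 3 = -36910 - 3 = -36913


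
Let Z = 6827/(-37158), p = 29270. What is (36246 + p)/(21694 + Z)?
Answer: 2434443528/806098825 ≈ 3.0200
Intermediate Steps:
Z = -6827/37158 (Z = 6827*(-1/37158) = -6827/37158 ≈ -0.18373)
(36246 + p)/(21694 + Z) = (36246 + 29270)/(21694 - 6827/37158) = 65516/(806098825/37158) = 65516*(37158/806098825) = 2434443528/806098825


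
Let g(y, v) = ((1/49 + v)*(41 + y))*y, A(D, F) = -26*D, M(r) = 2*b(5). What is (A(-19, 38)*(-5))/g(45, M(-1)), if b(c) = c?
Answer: -12103/190017 ≈ -0.063694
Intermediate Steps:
M(r) = 10 (M(r) = 2*5 = 10)
g(y, v) = y*(41 + y)*(1/49 + v) (g(y, v) = ((1/49 + v)*(41 + y))*y = ((41 + y)*(1/49 + v))*y = y*(41 + y)*(1/49 + v))
(A(-19, 38)*(-5))/g(45, M(-1)) = (-26*(-19)*(-5))/(((1/49)*45*(41 + 45 + 2009*10 + 49*10*45))) = (494*(-5))/(((1/49)*45*(41 + 45 + 20090 + 22050))) = -2470/((1/49)*45*42226) = -2470/1900170/49 = -2470*49/1900170 = -12103/190017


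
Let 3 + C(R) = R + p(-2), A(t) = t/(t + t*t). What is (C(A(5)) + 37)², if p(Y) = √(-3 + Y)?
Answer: 41845/36 + 205*I*√5/3 ≈ 1162.4 + 152.8*I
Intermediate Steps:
A(t) = t/(t + t²)
C(R) = -3 + R + I*√5 (C(R) = -3 + (R + √(-3 - 2)) = -3 + (R + √(-5)) = -3 + (R + I*√5) = -3 + R + I*√5)
(C(A(5)) + 37)² = ((-3 + 1/(1 + 5) + I*√5) + 37)² = ((-3 + 1/6 + I*√5) + 37)² = ((-3 + ⅙ + I*√5) + 37)² = ((-17/6 + I*√5) + 37)² = (205/6 + I*√5)²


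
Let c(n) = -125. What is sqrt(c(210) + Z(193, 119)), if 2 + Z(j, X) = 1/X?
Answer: 2*I*sqrt(449582)/119 ≈ 11.269*I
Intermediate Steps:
Z(j, X) = -2 + 1/X
sqrt(c(210) + Z(193, 119)) = sqrt(-125 + (-2 + 1/119)) = sqrt(-125 - 237/119) = sqrt(-15112/119) = 2*I*sqrt(449582)/119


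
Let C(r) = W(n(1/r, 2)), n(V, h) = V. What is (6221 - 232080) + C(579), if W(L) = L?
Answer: -130772360/579 ≈ -2.2586e+5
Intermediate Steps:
C(r) = 1/r
(6221 - 232080) + C(579) = (6221 - 232080) + 1/579 = -225859 + 1/579 = -130772360/579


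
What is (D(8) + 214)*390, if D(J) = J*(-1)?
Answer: 80340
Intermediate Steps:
D(J) = -J
(D(8) + 214)*390 = (-1*8 + 214)*390 = (-8 + 214)*390 = 206*390 = 80340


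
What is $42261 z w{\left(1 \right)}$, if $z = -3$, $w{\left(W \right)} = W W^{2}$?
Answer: $-126783$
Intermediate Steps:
$w{\left(W \right)} = W^{3}$
$42261 z w{\left(1 \right)} = 42261 \left(- 3 \cdot 1^{3}\right) = 42261 \left(\left(-3\right) 1\right) = 42261 \left(-3\right) = -126783$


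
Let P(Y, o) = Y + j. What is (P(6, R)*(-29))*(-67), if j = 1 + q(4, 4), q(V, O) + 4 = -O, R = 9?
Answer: -1943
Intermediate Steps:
q(V, O) = -4 - O
j = -7 (j = 1 + (-4 - 1*4) = 1 + (-4 - 4) = 1 - 8 = -7)
P(Y, o) = -7 + Y (P(Y, o) = Y - 7 = -7 + Y)
(P(6, R)*(-29))*(-67) = ((-7 + 6)*(-29))*(-67) = -1*(-29)*(-67) = 29*(-67) = -1943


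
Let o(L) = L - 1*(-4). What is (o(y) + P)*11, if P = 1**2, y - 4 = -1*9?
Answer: 0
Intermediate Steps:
y = -5 (y = 4 - 1*9 = 4 - 9 = -5)
o(L) = 4 + L (o(L) = L + 4 = 4 + L)
P = 1
(o(y) + P)*11 = ((4 - 5) + 1)*11 = (-1 + 1)*11 = 0*11 = 0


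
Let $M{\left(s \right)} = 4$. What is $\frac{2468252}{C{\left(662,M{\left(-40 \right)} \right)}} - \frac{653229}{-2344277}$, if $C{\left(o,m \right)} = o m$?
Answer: $\frac{1446999036049}{1551911374} \approx 932.4$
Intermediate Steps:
$C{\left(o,m \right)} = m o$
$\frac{2468252}{C{\left(662,M{\left(-40 \right)} \right)}} - \frac{653229}{-2344277} = \frac{2468252}{4 \cdot 662} - \frac{653229}{-2344277} = \frac{2468252}{2648} - - \frac{653229}{2344277} = 2468252 \cdot \frac{1}{2648} + \frac{653229}{2344277} = \frac{617063}{662} + \frac{653229}{2344277} = \frac{1446999036049}{1551911374}$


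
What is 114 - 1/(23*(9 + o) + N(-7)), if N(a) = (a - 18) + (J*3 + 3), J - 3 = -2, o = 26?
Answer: 89603/786 ≈ 114.00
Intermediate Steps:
J = 1 (J = 3 - 2 = 1)
N(a) = -12 + a (N(a) = (a - 18) + (1*3 + 3) = (-18 + a) + (3 + 3) = (-18 + a) + 6 = -12 + a)
114 - 1/(23*(9 + o) + N(-7)) = 114 - 1/(23*(9 + 26) + (-12 - 7)) = 114 - 1/(23*35 - 19) = 114 - 1/(805 - 19) = 114 - 1/786 = 89603/786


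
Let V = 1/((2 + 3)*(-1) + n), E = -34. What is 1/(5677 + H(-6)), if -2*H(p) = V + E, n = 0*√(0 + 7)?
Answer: 10/56941 ≈ 0.00017562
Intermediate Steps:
n = 0 (n = 0*√7 = 0)
V = -⅕ (V = 1/((2 + 3)*(-1) + 0) = 1/(5*(-1) + 0) = 1/(-5 + 0) = 1/(-5) = -⅕ ≈ -0.20000)
H(p) = 171/10 (H(p) = -(-⅕ - 34)/2 = -½*(-171/5) = 171/10)
1/(5677 + H(-6)) = 1/(5677 + 171/10) = 1/(56941/10) = 10/56941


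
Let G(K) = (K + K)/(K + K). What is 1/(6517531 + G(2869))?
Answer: 1/6517532 ≈ 1.5343e-7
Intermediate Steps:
G(K) = 1 (G(K) = (2*K)/((2*K)) = (2*K)*(1/(2*K)) = 1)
1/(6517531 + G(2869)) = 1/(6517531 + 1) = 1/6517532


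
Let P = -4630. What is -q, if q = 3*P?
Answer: 13890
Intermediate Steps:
q = -13890 (q = 3*(-4630) = -13890)
-q = -1*(-13890) = 13890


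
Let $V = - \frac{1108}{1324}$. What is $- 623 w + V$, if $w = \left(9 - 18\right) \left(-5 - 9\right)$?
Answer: $- \frac{25983115}{331} \approx -78499.0$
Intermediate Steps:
$w = 126$ ($w = \left(-9\right) \left(-14\right) = 126$)
$V = - \frac{277}{331}$ ($V = \left(-1108\right) \frac{1}{1324} = - \frac{277}{331} \approx -0.83686$)
$- 623 w + V = \left(-623\right) 126 - \frac{277}{331} = -78498 - \frac{277}{331} = - \frac{25983115}{331}$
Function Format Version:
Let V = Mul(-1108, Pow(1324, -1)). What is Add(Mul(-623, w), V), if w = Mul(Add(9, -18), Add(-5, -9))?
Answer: Rational(-25983115, 331) ≈ -78499.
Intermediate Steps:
w = 126 (w = Mul(-9, -14) = 126)
V = Rational(-277, 331) (V = Mul(-1108, Rational(1, 1324)) = Rational(-277, 331) ≈ -0.83686)
Add(Mul(-623, w), V) = Add(Mul(-623, 126), Rational(-277, 331)) = Add(-78498, Rational(-277, 331)) = Rational(-25983115, 331)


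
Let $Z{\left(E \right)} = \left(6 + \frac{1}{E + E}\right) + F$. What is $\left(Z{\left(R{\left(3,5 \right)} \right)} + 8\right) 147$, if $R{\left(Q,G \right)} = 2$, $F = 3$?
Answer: $\frac{10143}{4} \approx 2535.8$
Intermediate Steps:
$Z{\left(E \right)} = 9 + \frac{1}{2 E}$ ($Z{\left(E \right)} = \left(6 + \frac{1}{E + E}\right) + 3 = \left(6 + \frac{1}{2 E}\right) + 3 = 9 + \frac{1}{2 E}$)
$\left(Z{\left(R{\left(3,5 \right)} \right)} + 8\right) 147 = \left(\left(9 + \frac{1}{2 \cdot 2}\right) + 8\right) 147 = \left(\left(9 + \frac{1}{2} \cdot \frac{1}{2}\right) + 8\right) 147 = \left(\left(9 + \frac{1}{4}\right) + 8\right) 147 = \left(\frac{37}{4} + 8\right) 147 = \frac{69}{4} \cdot 147 = \frac{10143}{4}$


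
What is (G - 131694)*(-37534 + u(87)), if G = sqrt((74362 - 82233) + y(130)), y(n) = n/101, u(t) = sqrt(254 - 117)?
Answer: (37534 - sqrt(137))*(13301094 - I*sqrt(80278941))/101 ≈ 4.9415e+9 - 3.3287e+6*I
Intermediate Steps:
u(t) = sqrt(137)
y(n) = n/101 (y(n) = n*(1/101) = n/101)
G = I*sqrt(80278941)/101 (G = sqrt((74362 - 82233) + (1/101)*130) = sqrt(-7871 + 130/101) = sqrt(-794841/101) = I*sqrt(80278941)/101 ≈ 88.711*I)
(G - 131694)*(-37534 + u(87)) = (I*sqrt(80278941)/101 - 131694)*(-37534 + sqrt(137)) = (-131694 + I*sqrt(80278941)/101)*(-37534 + sqrt(137))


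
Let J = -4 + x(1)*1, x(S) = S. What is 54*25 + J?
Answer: 1347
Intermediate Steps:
J = -3 (J = -4 + 1*1 = -4 + 1 = -3)
54*25 + J = 54*25 - 3 = 1350 - 3 = 1347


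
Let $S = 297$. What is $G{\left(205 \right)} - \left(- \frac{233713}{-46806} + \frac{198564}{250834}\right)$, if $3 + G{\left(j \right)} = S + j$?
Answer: $\frac{2895305206285}{5870268102} \approx 493.22$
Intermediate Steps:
$G{\left(j \right)} = 294 + j$ ($G{\left(j \right)} = -3 + \left(297 + j\right) = 294 + j$)
$G{\left(205 \right)} - \left(- \frac{233713}{-46806} + \frac{198564}{250834}\right) = \left(294 + 205\right) - \left(- \frac{233713}{-46806} + \frac{198564}{250834}\right) = 499 - \left(\left(-233713\right) \left(- \frac{1}{46806}\right) + 198564 \cdot \frac{1}{250834}\right) = 499 - \left(\frac{233713}{46806} + \frac{99282}{125417}\right) = 499 - \frac{33958576613}{5870268102} = \frac{2895305206285}{5870268102}$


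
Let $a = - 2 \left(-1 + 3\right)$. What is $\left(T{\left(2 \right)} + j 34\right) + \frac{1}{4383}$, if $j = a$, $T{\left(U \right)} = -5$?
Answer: $- \frac{618002}{4383} \approx -141.0$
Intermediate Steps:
$a = -4$ ($a = \left(-2\right) 2 = -4$)
$j = -4$
$\left(T{\left(2 \right)} + j 34\right) + \frac{1}{4383} = \left(-5 - 136\right) + \frac{1}{4383} = -141 + \frac{1}{4383} = - \frac{618002}{4383}$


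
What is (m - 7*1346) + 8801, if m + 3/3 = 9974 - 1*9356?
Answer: -4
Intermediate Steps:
m = 617 (m = -1 + (9974 - 1*9356) = -1 + (9974 - 9356) = -1 + 618 = 617)
(m - 7*1346) + 8801 = (617 - 7*1346) + 8801 = (617 - 9422) + 8801 = -8805 + 8801 = -4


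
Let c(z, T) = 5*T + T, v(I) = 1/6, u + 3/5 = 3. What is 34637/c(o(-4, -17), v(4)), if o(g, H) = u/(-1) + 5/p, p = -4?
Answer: 34637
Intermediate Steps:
u = 12/5 (u = -⅗ + 3 = 12/5 ≈ 2.4000)
v(I) = ⅙
o(g, H) = -73/20 (o(g, H) = (12/5)/(-1) + 5/(-4) = (12/5)*(-1) + 5*(-¼) = -12/5 - 5/4 = -73/20)
c(z, T) = 6*T
34637/c(o(-4, -17), v(4)) = 34637/((6*(⅙))) = 34637/1 = 34637*1 = 34637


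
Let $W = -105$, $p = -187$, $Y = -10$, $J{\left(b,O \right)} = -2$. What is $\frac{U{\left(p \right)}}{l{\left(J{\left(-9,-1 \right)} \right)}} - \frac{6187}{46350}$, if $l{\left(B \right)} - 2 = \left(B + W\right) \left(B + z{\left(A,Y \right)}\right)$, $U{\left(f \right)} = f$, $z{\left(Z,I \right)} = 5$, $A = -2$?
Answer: $\frac{608527}{1344150} \approx 0.45272$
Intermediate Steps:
$l{\left(B \right)} = 2 + \left(-105 + B\right) \left(5 + B\right)$ ($l{\left(B \right)} = 2 + \left(B - 105\right) \left(B + 5\right) = 2 + \left(-105 + B\right) \left(5 + B\right)$)
$\frac{U{\left(p \right)}}{l{\left(J{\left(-9,-1 \right)} \right)}} - \frac{6187}{46350} = - \frac{187}{-523 + \left(-2\right)^{2} - -200} - \frac{6187}{46350} = - \frac{187}{-523 + 4 + 200} - \frac{6187}{46350} = - \frac{187}{-319} - \frac{6187}{46350} = \left(-187\right) \left(- \frac{1}{319}\right) - \frac{6187}{46350} = \frac{17}{29} - \frac{6187}{46350} = \frac{608527}{1344150}$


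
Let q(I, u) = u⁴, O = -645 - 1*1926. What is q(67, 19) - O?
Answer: 132892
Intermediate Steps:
O = -2571 (O = -645 - 1926 = -2571)
q(67, 19) - O = 19⁴ - 1*(-2571) = 130321 + 2571 = 132892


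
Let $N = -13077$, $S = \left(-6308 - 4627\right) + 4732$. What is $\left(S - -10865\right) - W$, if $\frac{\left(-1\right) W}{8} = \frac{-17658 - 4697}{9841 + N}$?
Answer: $\frac{3816268}{809} \approx 4717.3$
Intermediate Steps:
$S = -6203$ ($S = -10935 + 4732 = -6203$)
$W = - \frac{44710}{809}$ ($W = - 8 \frac{-17658 - 4697}{9841 - 13077} = - 8 \left(- \frac{22355}{-3236}\right) = - 8 \left(\left(-22355\right) \left(- \frac{1}{3236}\right)\right) = \left(-8\right) \frac{22355}{3236} = - \frac{44710}{809} \approx -55.266$)
$\left(S - -10865\right) - W = \left(-6203 - -10865\right) - - \frac{44710}{809} = \left(-6203 + 10865\right) + \frac{44710}{809} = 4662 + \frac{44710}{809} = \frac{3816268}{809}$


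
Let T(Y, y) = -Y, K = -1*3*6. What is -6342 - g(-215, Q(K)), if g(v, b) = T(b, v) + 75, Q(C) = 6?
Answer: -6411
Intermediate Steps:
K = -18 (K = -3*6 = -18)
g(v, b) = 75 - b (g(v, b) = -b + 75 = 75 - b)
-6342 - g(-215, Q(K)) = -6342 - (75 - 1*6) = -6342 - (75 - 6) = -6342 - 1*69 = -6342 - 69 = -6411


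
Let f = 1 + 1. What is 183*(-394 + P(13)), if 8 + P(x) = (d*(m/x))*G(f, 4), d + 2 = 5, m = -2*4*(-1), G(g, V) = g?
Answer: -947574/13 ≈ -72890.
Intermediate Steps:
f = 2
m = 8 (m = -8*(-1) = 8)
d = 3 (d = -2 + 5 = 3)
P(x) = -8 + 48/x (P(x) = -8 + (3*(8/x))*2 = -8 + (24/x)*2 = -8 + 48/x)
183*(-394 + P(13)) = 183*(-394 + (-8 + 48/13)) = 183*(-394 - 56/13) = 183*(-5178/13) = -947574/13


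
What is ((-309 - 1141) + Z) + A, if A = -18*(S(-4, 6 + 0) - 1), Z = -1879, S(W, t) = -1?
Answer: -3293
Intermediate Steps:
A = 36 (A = -18*(-1 - 1) = -18*(-2) = 36)
((-309 - 1141) + Z) + A = ((-309 - 1141) - 1879) + 36 = (-1450 - 1879) + 36 = -3329 + 36 = -3293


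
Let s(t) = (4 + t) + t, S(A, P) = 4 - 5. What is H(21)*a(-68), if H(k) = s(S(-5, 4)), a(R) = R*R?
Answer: 9248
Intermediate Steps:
a(R) = R²
S(A, P) = -1
s(t) = 4 + 2*t
H(k) = 2 (H(k) = 4 + 2*(-1) = 4 - 2 = 2)
H(21)*a(-68) = 2*(-68)² = 2*4624 = 9248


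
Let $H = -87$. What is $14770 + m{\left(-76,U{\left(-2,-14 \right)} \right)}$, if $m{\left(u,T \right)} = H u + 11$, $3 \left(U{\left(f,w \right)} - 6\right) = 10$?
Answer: $21393$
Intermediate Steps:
$U{\left(f,w \right)} = \frac{28}{3}$ ($U{\left(f,w \right)} = 6 + \frac{1}{3} \cdot 10 = 6 + \frac{10}{3} = \frac{28}{3}$)
$m{\left(u,T \right)} = 11 - 87 u$ ($m{\left(u,T \right)} = - 87 u + 11 = 11 - 87 u$)
$14770 + m{\left(-76,U{\left(-2,-14 \right)} \right)} = 14770 + \left(11 - -6612\right) = 14770 + \left(11 + 6612\right) = 14770 + 6623 = 21393$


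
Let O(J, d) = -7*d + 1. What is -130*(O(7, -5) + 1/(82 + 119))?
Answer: -940810/201 ≈ -4680.6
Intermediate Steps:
O(J, d) = 1 - 7*d
-130*(O(7, -5) + 1/(82 + 119)) = -130*((1 - 7*(-5)) + 1/(82 + 119)) = -130*((1 + 35) + 1/201) = -130*(36 + 1/201) = -130*7237/201 = -940810/201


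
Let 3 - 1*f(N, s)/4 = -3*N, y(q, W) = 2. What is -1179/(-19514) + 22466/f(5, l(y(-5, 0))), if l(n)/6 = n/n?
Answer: 109621603/351252 ≈ 312.09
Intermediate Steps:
l(n) = 6 (l(n) = 6*(n/n) = 6*1 = 6)
f(N, s) = 12 + 12*N (f(N, s) = 12 - (-12)*N = 12 + 12*N)
-1179/(-19514) + 22466/f(5, l(y(-5, 0))) = -1179/(-19514) + 22466/(12 + 12*5) = -1179*(-1/19514) + 22466/(12 + 60) = 1179/19514 + 22466/72 = 1179/19514 + 22466*(1/72) = 1179/19514 + 11233/36 = 109621603/351252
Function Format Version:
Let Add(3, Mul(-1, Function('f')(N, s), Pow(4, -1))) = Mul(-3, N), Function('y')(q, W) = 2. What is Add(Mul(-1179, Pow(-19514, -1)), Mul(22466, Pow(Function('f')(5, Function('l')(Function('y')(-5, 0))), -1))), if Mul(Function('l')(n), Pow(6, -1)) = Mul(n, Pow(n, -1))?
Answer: Rational(109621603, 351252) ≈ 312.09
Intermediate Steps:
Function('l')(n) = 6 (Function('l')(n) = Mul(6, Mul(n, Pow(n, -1))) = Mul(6, 1) = 6)
Function('f')(N, s) = Add(12, Mul(12, N)) (Function('f')(N, s) = Add(12, Mul(-4, Mul(-3, N))) = Add(12, Mul(12, N)))
Add(Mul(-1179, Pow(-19514, -1)), Mul(22466, Pow(Function('f')(5, Function('l')(Function('y')(-5, 0))), -1))) = Add(Mul(-1179, Pow(-19514, -1)), Mul(22466, Pow(Add(12, Mul(12, 5)), -1))) = Add(Mul(-1179, Rational(-1, 19514)), Mul(22466, Pow(Add(12, 60), -1))) = Add(Rational(1179, 19514), Mul(22466, Pow(72, -1))) = Add(Rational(1179, 19514), Mul(22466, Rational(1, 72))) = Add(Rational(1179, 19514), Rational(11233, 36)) = Rational(109621603, 351252)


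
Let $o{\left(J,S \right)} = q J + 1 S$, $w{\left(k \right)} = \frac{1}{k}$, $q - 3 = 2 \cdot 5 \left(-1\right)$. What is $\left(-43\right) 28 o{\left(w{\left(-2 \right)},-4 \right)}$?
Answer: $602$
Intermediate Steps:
$q = -7$ ($q = 3 + 2 \cdot 5 \left(-1\right) = 3 + 10 \left(-1\right) = 3 - 10 = -7$)
$o{\left(J,S \right)} = S - 7 J$ ($o{\left(J,S \right)} = - 7 J + 1 S = - 7 J + S = S - 7 J$)
$\left(-43\right) 28 o{\left(w{\left(-2 \right)},-4 \right)} = \left(-43\right) 28 \left(-4 - \frac{7}{-2}\right) = - 1204 \left(-4 - - \frac{7}{2}\right) = - 1204 \left(-4 + \frac{7}{2}\right) = \left(-1204\right) \left(- \frac{1}{2}\right) = 602$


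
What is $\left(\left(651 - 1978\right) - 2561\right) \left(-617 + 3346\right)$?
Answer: $-10610352$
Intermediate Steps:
$\left(\left(651 - 1978\right) - 2561\right) \left(-617 + 3346\right) = \left(-1327 - 2561\right) 2729 = \left(-3888\right) 2729 = -10610352$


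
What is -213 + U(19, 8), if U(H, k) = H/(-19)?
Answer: -214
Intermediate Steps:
U(H, k) = -H/19 (U(H, k) = H*(-1/19) = -H/19)
-213 + U(19, 8) = -213 - 1/19*19 = -213 - 1 = -214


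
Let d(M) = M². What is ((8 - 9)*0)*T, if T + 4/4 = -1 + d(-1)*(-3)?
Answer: 0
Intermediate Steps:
T = -5 (T = -1 + (-1 + (-1)²*(-3)) = -1 + (-1 + 1*(-3)) = -1 + (-1 - 3) = -1 - 4 = -5)
((8 - 9)*0)*T = ((8 - 9)*0)*(-5) = -1*0*(-5) = 0*(-5) = 0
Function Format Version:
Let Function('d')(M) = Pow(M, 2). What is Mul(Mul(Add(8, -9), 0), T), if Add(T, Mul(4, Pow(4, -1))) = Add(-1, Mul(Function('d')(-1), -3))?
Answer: 0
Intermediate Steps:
T = -5 (T = Add(-1, Add(-1, Mul(Pow(-1, 2), -3))) = Add(-1, Add(-1, Mul(1, -3))) = Add(-1, Add(-1, -3)) = Add(-1, -4) = -5)
Mul(Mul(Add(8, -9), 0), T) = Mul(Mul(Add(8, -9), 0), -5) = Mul(Mul(-1, 0), -5) = Mul(0, -5) = 0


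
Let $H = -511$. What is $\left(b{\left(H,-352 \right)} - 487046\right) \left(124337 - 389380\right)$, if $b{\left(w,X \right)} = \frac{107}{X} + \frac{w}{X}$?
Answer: $\frac{11359728932721}{88} \approx 1.2909 \cdot 10^{11}$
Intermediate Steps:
$\left(b{\left(H,-352 \right)} - 487046\right) \left(124337 - 389380\right) = \left(\frac{107 - 511}{-352} - 487046\right) \left(124337 - 389380\right) = \left(\left(- \frac{1}{352}\right) \left(-404\right) - 487046\right) \left(-265043\right) = \left(\frac{101}{88} - 487046\right) \left(-265043\right) = \left(- \frac{42859947}{88}\right) \left(-265043\right) = \frac{11359728932721}{88}$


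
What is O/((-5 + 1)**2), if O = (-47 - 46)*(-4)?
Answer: 93/4 ≈ 23.250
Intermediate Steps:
O = 372 (O = -93*(-4) = 372)
O/((-5 + 1)**2) = 372/((-5 + 1)**2) = 372/((-4)**2) = 372/16 = 372*(1/16) = 93/4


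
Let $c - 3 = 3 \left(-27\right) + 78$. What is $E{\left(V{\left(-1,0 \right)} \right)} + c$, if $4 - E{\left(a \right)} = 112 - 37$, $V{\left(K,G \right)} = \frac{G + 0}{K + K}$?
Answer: $-71$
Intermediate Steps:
$V{\left(K,G \right)} = \frac{G}{2 K}$
$E{\left(a \right)} = -71$ ($E{\left(a \right)} = 4 - \left(112 - 37\right) = 4 - 75 = -71$)
$c = 0$ ($c = 3 + \left(3 \left(-27\right) + 78\right) = 3 + \left(-81 + 78\right) = 3 - 3 = 0$)
$E{\left(V{\left(-1,0 \right)} \right)} + c = -71 + 0 = -71$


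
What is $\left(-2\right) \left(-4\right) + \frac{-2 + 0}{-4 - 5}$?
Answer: $\frac{74}{9} \approx 8.2222$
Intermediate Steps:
$\left(-2\right) \left(-4\right) + \frac{-2 + 0}{-4 - 5} = 8 + \frac{1}{-4 - 5} \left(-2\right) = 8 + \frac{1}{-9} \left(-2\right) = 8 - - \frac{2}{9} = 8 + \frac{2}{9} = \frac{74}{9}$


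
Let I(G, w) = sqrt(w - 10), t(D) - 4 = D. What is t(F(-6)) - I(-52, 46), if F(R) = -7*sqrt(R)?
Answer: -2 - 7*I*sqrt(6) ≈ -2.0 - 17.146*I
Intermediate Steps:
t(D) = 4 + D
I(G, w) = sqrt(-10 + w)
t(F(-6)) - I(-52, 46) = (4 - 7*I*sqrt(6)) - sqrt(-10 + 46) = (4 - 7*I*sqrt(6)) - sqrt(36) = (4 - 7*I*sqrt(6)) - 1*6 = (4 - 7*I*sqrt(6)) - 6 = -2 - 7*I*sqrt(6)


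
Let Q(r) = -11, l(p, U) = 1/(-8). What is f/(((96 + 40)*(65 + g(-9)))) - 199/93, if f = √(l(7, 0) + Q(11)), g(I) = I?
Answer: -199/93 + I*√178/30464 ≈ -2.1398 + 0.00043795*I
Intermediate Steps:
l(p, U) = -⅛ (l(p, U) = 1*(-⅛) = -⅛)
f = I*√178/4 (f = √(-⅛ - 11) = √(-89/8) = I*√178/4 ≈ 3.3354*I)
f/(((96 + 40)*(65 + g(-9)))) - 199/93 = (I*√178/4)/(((96 + 40)*(65 - 9))) - 199/93 = (I*√178/4)/((136*56)) - 199*1/93 = (I*√178/4)/7616 - 199/93 = (I*√178/4)*(1/7616) - 199/93 = I*√178/30464 - 199/93 = -199/93 + I*√178/30464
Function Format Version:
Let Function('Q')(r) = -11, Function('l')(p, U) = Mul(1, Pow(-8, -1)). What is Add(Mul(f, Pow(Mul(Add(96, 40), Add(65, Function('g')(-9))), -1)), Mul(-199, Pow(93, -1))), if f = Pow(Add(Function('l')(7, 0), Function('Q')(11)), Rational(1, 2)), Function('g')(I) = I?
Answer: Add(Rational(-199, 93), Mul(Rational(1, 30464), I, Pow(178, Rational(1, 2)))) ≈ Add(-2.1398, Mul(0.00043795, I))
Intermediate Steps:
Function('l')(p, U) = Rational(-1, 8) (Function('l')(p, U) = Mul(1, Rational(-1, 8)) = Rational(-1, 8))
f = Mul(Rational(1, 4), I, Pow(178, Rational(1, 2))) (f = Pow(Add(Rational(-1, 8), -11), Rational(1, 2)) = Pow(Rational(-89, 8), Rational(1, 2)) = Mul(Rational(1, 4), I, Pow(178, Rational(1, 2))) ≈ Mul(3.3354, I))
Add(Mul(f, Pow(Mul(Add(96, 40), Add(65, Function('g')(-9))), -1)), Mul(-199, Pow(93, -1))) = Add(Mul(Mul(Rational(1, 4), I, Pow(178, Rational(1, 2))), Pow(Mul(Add(96, 40), Add(65, -9)), -1)), Mul(-199, Pow(93, -1))) = Add(Mul(Mul(Rational(1, 4), I, Pow(178, Rational(1, 2))), Pow(Mul(136, 56), -1)), Mul(-199, Rational(1, 93))) = Add(Mul(Mul(Rational(1, 4), I, Pow(178, Rational(1, 2))), Pow(7616, -1)), Rational(-199, 93)) = Add(Mul(Mul(Rational(1, 4), I, Pow(178, Rational(1, 2))), Rational(1, 7616)), Rational(-199, 93)) = Add(Mul(Rational(1, 30464), I, Pow(178, Rational(1, 2))), Rational(-199, 93)) = Add(Rational(-199, 93), Mul(Rational(1, 30464), I, Pow(178, Rational(1, 2))))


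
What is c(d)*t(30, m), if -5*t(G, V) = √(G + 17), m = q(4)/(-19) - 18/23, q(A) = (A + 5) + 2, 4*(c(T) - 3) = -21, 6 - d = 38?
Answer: 9*√47/20 ≈ 3.0850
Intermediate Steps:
d = -32 (d = 6 - 1*38 = 6 - 38 = -32)
c(T) = -9/4 (c(T) = 3 + (¼)*(-21) = 3 - 21/4 = -9/4)
q(A) = 7 + A (q(A) = (5 + A) + 2 = 7 + A)
m = -595/437 (m = (7 + 4)/(-19) - 18/23 = 11*(-1/19) - 18*1/23 = -11/19 - 18/23 = -595/437 ≈ -1.3616)
t(G, V) = -√(17 + G)/5 (t(G, V) = -√(G + 17)/5 = -√(17 + G)/5)
c(d)*t(30, m) = -(-9)*√(17 + 30)/20 = -(-9)*√47/20 = 9*√47/20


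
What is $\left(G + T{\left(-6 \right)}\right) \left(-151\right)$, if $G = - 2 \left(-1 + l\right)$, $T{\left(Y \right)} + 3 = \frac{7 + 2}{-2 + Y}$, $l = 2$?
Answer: $\frac{7399}{8} \approx 924.88$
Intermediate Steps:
$T{\left(Y \right)} = -3 + \frac{9}{-2 + Y}$ ($T{\left(Y \right)} = -3 + \frac{7 + 2}{-2 + Y} = -3 + \frac{9}{-2 + Y}$)
$G = -2$ ($G = - 2 \left(-1 + 2\right) = \left(-2\right) 1 = -2$)
$\left(G + T{\left(-6 \right)}\right) \left(-151\right) = \left(-2 + \frac{3 \left(5 - -6\right)}{-2 - 6}\right) \left(-151\right) = \left(-2 + \frac{3 \left(5 + 6\right)}{-8}\right) \left(-151\right) = \left(-2 + 3 \left(- \frac{1}{8}\right) 11\right) \left(-151\right) = \left(-2 - \frac{33}{8}\right) \left(-151\right) = \left(- \frac{49}{8}\right) \left(-151\right) = \frac{7399}{8}$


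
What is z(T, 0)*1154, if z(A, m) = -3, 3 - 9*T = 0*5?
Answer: -3462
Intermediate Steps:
T = ⅓ (T = ⅓ - 0*5 = ⅓ - ⅑*0 = ⅓ + 0 = ⅓ ≈ 0.33333)
z(T, 0)*1154 = -3*1154 = -3462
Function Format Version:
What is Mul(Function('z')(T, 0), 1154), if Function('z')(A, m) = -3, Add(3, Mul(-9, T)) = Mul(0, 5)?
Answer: -3462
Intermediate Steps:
T = Rational(1, 3) (T = Add(Rational(1, 3), Mul(Rational(-1, 9), Mul(0, 5))) = Add(Rational(1, 3), Mul(Rational(-1, 9), 0)) = Add(Rational(1, 3), 0) = Rational(1, 3) ≈ 0.33333)
Mul(Function('z')(T, 0), 1154) = Mul(-3, 1154) = -3462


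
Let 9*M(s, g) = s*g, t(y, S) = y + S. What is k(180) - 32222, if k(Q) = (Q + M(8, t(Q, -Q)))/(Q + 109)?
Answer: -9311978/289 ≈ -32221.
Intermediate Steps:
t(y, S) = S + y
M(s, g) = g*s/9 (M(s, g) = (s*g)/9 = (g*s)/9 = g*s/9)
k(Q) = Q/(109 + Q) (k(Q) = (Q + (⅑)*(-Q + Q)*8)/(Q + 109) = (Q + (⅑)*0*8)/(109 + Q) = (Q + 0)/(109 + Q) = Q/(109 + Q))
k(180) - 32222 = 180/(109 + 180) - 32222 = 180/289 - 32222 = -9311978/289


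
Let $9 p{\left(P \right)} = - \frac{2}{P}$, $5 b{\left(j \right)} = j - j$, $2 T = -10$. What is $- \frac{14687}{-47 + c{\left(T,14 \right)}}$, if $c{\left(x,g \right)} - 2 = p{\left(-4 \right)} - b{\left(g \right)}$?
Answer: $\frac{264366}{809} \approx 326.78$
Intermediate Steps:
$T = -5$ ($T = \frac{1}{2} \left(-10\right) = -5$)
$b{\left(j \right)} = 0$ ($b{\left(j \right)} = \frac{j - j}{5} = \frac{1}{5} \cdot 0 = 0$)
$p{\left(P \right)} = - \frac{2}{9 P}$ ($p{\left(P \right)} = \frac{\left(-2\right) \frac{1}{P}}{9} = - \frac{2}{9 P}$)
$c{\left(x,g \right)} = \frac{37}{18}$ ($c{\left(x,g \right)} = 2 - \frac{2}{9 \left(-4\right)} = 2 + \left(\left(- \frac{2}{9}\right) \left(- \frac{1}{4}\right) + 0\right) = 2 + \left(\frac{1}{18} + 0\right) = 2 + \frac{1}{18} = \frac{37}{18}$)
$- \frac{14687}{-47 + c{\left(T,14 \right)}} = - \frac{14687}{-47 + \frac{37}{18}} = - \frac{14687}{- \frac{809}{18}} = \left(-14687\right) \left(- \frac{18}{809}\right) = \frac{264366}{809}$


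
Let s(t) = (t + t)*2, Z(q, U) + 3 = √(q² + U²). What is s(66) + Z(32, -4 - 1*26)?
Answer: 261 + 2*√481 ≈ 304.86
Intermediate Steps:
Z(q, U) = -3 + √(U² + q²) (Z(q, U) = -3 + √(q² + U²) = -3 + √(U² + q²))
s(t) = 4*t (s(t) = (2*t)*2 = 4*t)
s(66) + Z(32, -4 - 1*26) = 4*66 + (-3 + √((-4 - 1*26)² + 32²)) = 264 + (-3 + √((-4 - 26)² + 1024)) = 264 + (-3 + √((-30)² + 1024)) = 264 + (-3 + √(900 + 1024)) = 264 + (-3 + √1924) = 264 + (-3 + 2*√481) = 261 + 2*√481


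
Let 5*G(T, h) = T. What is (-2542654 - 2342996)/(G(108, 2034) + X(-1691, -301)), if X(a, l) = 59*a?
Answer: 24428250/498737 ≈ 48.980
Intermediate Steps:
G(T, h) = T/5
(-2542654 - 2342996)/(G(108, 2034) + X(-1691, -301)) = (-2542654 - 2342996)/((1/5)*108 + 59*(-1691)) = -4885650/(108/5 - 99769) = -4885650/(-498737/5) = -4885650*(-5/498737) = 24428250/498737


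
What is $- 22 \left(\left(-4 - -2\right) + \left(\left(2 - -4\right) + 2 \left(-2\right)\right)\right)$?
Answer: $0$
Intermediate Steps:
$- 22 \left(\left(-4 - -2\right) + \left(\left(2 - -4\right) + 2 \left(-2\right)\right)\right) = - 22 \left(\left(-4 + 2\right) + \left(\left(2 + 4\right) - 4\right)\right) = - 22 \left(-2 + \left(6 - 4\right)\right) = - 22 \left(-2 + 2\right) = \left(-22\right) 0 = 0$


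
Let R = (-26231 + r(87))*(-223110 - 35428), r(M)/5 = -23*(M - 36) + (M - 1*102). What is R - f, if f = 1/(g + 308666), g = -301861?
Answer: 56600083916389/6805 ≈ 8.3174e+9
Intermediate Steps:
r(M) = 3630 - 110*M (r(M) = 5*(-23*(M - 36) + (M - 1*102)) = 5*(-23*(-36 + M) + (M - 102)) = 5*((828 - 23*M) + (-102 + M)) = 5*(726 - 22*M) = 3630 - 110*M)
R = 8317425998 (R = (-26231 + (3630 - 110*87))*(-223110 - 35428) = (-26231 + (3630 - 9570))*(-258538) = (-26231 - 5940)*(-258538) = -32171*(-258538) = 8317425998)
f = 1/6805 (f = 1/(-301861 + 308666) = 1/6805 ≈ 0.00014695)
R - f = 8317425998 - 1*1/6805 = 8317425998 - 1/6805 = 56600083916389/6805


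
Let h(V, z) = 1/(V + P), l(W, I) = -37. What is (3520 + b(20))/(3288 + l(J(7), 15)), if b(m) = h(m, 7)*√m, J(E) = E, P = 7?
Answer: 3520/3251 + 2*√5/87777 ≈ 1.0828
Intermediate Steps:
h(V, z) = 1/(7 + V) (h(V, z) = 1/(V + 7) = 1/(7 + V))
b(m) = √m/(7 + m)
(3520 + b(20))/(3288 + l(J(7), 15)) = (3520 + √20/(7 + 20))/(3288 - 37) = (3520 + (2*√5)/27)/3251 = (3520 + (2*√5)*(1/27))*(1/3251) = (3520 + 2*√5/27)*(1/3251) = 3520/3251 + 2*√5/87777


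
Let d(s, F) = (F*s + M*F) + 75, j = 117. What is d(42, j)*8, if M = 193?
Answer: 220560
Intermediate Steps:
d(s, F) = 75 + 193*F + F*s (d(s, F) = (F*s + 193*F) + 75 = (193*F + F*s) + 75 = 75 + 193*F + F*s)
d(42, j)*8 = (75 + 193*117 + 117*42)*8 = (75 + 22581 + 4914)*8 = 27570*8 = 220560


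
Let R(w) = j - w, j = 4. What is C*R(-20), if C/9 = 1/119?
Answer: 216/119 ≈ 1.8151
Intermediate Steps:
C = 9/119 ≈ 0.075630
R(w) = 4 - w
C*R(-20) = 9*(4 - 1*(-20))/119 = 9*(4 + 20)/119 = (9/119)*24 = 216/119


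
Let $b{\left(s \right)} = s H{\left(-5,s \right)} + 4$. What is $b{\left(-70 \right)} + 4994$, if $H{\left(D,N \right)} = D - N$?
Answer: $448$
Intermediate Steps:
$b{\left(s \right)} = 4 + s \left(-5 - s\right)$ ($b{\left(s \right)} = s \left(-5 - s\right) + 4 = 4 + s \left(-5 - s\right)$)
$b{\left(-70 \right)} + 4994 = \left(4 - - 70 \left(5 - 70\right)\right) + 4994 = \left(4 - \left(-70\right) \left(-65\right)\right) + 4994 = \left(4 - 4550\right) + 4994 = -4546 + 4994 = 448$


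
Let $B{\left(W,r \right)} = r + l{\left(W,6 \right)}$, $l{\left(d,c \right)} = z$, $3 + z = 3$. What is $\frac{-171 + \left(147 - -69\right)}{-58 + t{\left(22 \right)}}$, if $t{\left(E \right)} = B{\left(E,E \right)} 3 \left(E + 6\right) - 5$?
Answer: $\frac{3}{119} \approx 0.02521$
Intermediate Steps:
$z = 0$ ($z = -3 + 3 = 0$)
$l{\left(d,c \right)} = 0$
$B{\left(W,r \right)} = r$ ($B{\left(W,r \right)} = r + 0 = r$)
$t{\left(E \right)} = -5 + E \left(18 + 3 E\right)$ ($t{\left(E \right)} = E 3 \left(E + 6\right) - 5 = E 3 \left(6 + E\right) - 5 = E \left(18 + 3 E\right) - 5 = -5 + E \left(18 + 3 E\right)$)
$\frac{-171 + \left(147 - -69\right)}{-58 + t{\left(22 \right)}} = \frac{-171 + \left(147 - -69\right)}{-58 + \left(-5 + 3 \cdot 22^{2} + 18 \cdot 22\right)} = \frac{-171 + \left(147 + 69\right)}{-58 + \left(-5 + 3 \cdot 484 + 396\right)} = \frac{-171 + 216}{-58 + \left(-5 + 1452 + 396\right)} = \frac{45}{-58 + 1843} = \frac{45}{1785} = 45 \cdot \frac{1}{1785} = \frac{3}{119}$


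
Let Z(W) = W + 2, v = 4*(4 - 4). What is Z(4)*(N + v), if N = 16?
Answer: 96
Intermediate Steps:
v = 0 (v = 4*0 = 0)
Z(W) = 2 + W
Z(4)*(N + v) = (2 + 4)*(16 + 0) = 6*16 = 96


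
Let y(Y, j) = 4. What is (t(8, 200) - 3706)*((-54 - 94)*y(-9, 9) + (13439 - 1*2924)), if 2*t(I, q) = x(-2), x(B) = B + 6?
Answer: -36754792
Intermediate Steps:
x(B) = 6 + B
t(I, q) = 2 (t(I, q) = (6 - 2)/2 = (½)*4 = 2)
(t(8, 200) - 3706)*((-54 - 94)*y(-9, 9) + (13439 - 1*2924)) = (2 - 3706)*((-54 - 94)*4 + (13439 - 1*2924)) = -3704*(-148*4 + (13439 - 2924)) = -3704*(-592 + 10515) = -3704*9923 = -36754792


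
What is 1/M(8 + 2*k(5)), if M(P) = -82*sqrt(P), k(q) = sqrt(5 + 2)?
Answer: -sqrt(2)/(164*sqrt(4 + sqrt(7))) ≈ -0.0033450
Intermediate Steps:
k(q) = sqrt(7)
1/M(8 + 2*k(5)) = 1/(-82*sqrt(8 + 2*sqrt(7))) = -1/(82*sqrt(8 + 2*sqrt(7)))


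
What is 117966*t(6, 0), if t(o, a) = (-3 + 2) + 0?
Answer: -117966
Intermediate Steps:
t(o, a) = -1 (t(o, a) = -1 + 0 = -1)
117966*t(6, 0) = 117966*(-1) = -117966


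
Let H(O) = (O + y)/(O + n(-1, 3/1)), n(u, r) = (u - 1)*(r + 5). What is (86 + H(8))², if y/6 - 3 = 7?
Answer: 24025/4 ≈ 6006.3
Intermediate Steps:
y = 60 (y = 18 + 6*7 = 18 + 42 = 60)
n(u, r) = (-1 + u)*(5 + r)
H(O) = (60 + O)/(-16 + O) (H(O) = (O + 60)/(O + (-5 - 3/1 + 5*(-1) + (3/1)*(-1))) = (60 + O)/(O + (-5 - 3 - 5 + (3*1)*(-1))) = (60 + O)/(O + (-5 - 1*3 - 5 + 3*(-1))) = (60 + O)/(O + (-5 - 3 - 5 - 3)) = (60 + O)/(O - 16) = (60 + O)/(-16 + O))
(86 + H(8))² = (86 + (60 + 8)/(-16 + 8))² = (86 + 68/(-8))² = (86 - ⅛*68)² = (86 - 17/2)² = (155/2)² = 24025/4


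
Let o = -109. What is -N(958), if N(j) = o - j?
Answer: 1067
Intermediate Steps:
N(j) = -109 - j
-N(958) = -(-109 - 1*958) = -(-109 - 958) = -1*(-1067) = 1067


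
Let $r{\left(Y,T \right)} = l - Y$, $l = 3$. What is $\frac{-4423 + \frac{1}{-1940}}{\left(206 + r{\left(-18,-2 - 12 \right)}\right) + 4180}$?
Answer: $- \frac{2860207}{2849860} \approx -1.0036$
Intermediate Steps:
$r{\left(Y,T \right)} = 3 - Y$
$\frac{-4423 + \frac{1}{-1940}}{\left(206 + r{\left(-18,-2 - 12 \right)}\right) + 4180} = \frac{-4423 + \frac{1}{-1940}}{\left(206 + \left(3 - -18\right)\right) + 4180} = \frac{-4423 - \frac{1}{1940}}{\left(206 + \left(3 + 18\right)\right) + 4180} = - \frac{8580621}{1940 \left(\left(206 + 21\right) + 4180\right)} = - \frac{8580621}{1940 \left(227 + 4180\right)} = - \frac{8580621}{1940 \cdot 4407} = \left(- \frac{8580621}{1940}\right) \frac{1}{4407} = - \frac{2860207}{2849860}$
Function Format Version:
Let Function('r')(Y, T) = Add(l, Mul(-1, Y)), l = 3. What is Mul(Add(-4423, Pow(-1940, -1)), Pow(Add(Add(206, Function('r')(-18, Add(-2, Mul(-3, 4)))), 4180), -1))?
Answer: Rational(-2860207, 2849860) ≈ -1.0036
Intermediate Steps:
Function('r')(Y, T) = Add(3, Mul(-1, Y))
Mul(Add(-4423, Pow(-1940, -1)), Pow(Add(Add(206, Function('r')(-18, Add(-2, Mul(-3, 4)))), 4180), -1)) = Mul(Add(-4423, Pow(-1940, -1)), Pow(Add(Add(206, Add(3, Mul(-1, -18))), 4180), -1)) = Mul(Add(-4423, Rational(-1, 1940)), Pow(Add(Add(206, Add(3, 18)), 4180), -1)) = Mul(Rational(-8580621, 1940), Pow(Add(Add(206, 21), 4180), -1)) = Mul(Rational(-8580621, 1940), Pow(Add(227, 4180), -1)) = Mul(Rational(-8580621, 1940), Pow(4407, -1)) = Mul(Rational(-8580621, 1940), Rational(1, 4407)) = Rational(-2860207, 2849860)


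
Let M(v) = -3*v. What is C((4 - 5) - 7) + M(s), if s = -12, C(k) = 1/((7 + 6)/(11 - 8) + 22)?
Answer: 2847/79 ≈ 36.038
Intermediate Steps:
C(k) = 3/79 (C(k) = 1/(13/3 + 22) = 1/(79/3) = 3/79)
C((4 - 5) - 7) + M(s) = 3/79 - 3*(-12) = 3/79 + 36 = 2847/79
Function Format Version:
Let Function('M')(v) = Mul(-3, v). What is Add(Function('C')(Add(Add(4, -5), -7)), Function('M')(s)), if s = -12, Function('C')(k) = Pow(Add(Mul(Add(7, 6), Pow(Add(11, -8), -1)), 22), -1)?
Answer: Rational(2847, 79) ≈ 36.038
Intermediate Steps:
Function('C')(k) = Rational(3, 79) (Function('C')(k) = Pow(Add(Mul(13, Pow(3, -1)), 22), -1) = Pow(Add(Mul(13, Rational(1, 3)), 22), -1) = Pow(Add(Rational(13, 3), 22), -1) = Pow(Rational(79, 3), -1) = Rational(3, 79))
Add(Function('C')(Add(Add(4, -5), -7)), Function('M')(s)) = Add(Rational(3, 79), Mul(-3, -12)) = Add(Rational(3, 79), 36) = Rational(2847, 79)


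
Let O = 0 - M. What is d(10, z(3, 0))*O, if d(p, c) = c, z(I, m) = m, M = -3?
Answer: 0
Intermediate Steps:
O = 3 (O = 0 - 1*(-3) = 0 + 3 = 3)
d(10, z(3, 0))*O = 0*3 = 0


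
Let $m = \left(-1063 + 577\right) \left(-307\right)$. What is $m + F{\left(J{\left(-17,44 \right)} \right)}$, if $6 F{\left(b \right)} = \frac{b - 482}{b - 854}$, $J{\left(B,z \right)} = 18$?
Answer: $\frac{93549712}{627} \approx 1.492 \cdot 10^{5}$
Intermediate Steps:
$F{\left(b \right)} = \frac{-482 + b}{6 \left(-854 + b\right)}$ ($F{\left(b \right)} = \frac{\left(b - 482\right) \frac{1}{b - 854}}{6} = \frac{\left(-482 + b\right) \frac{1}{-854 + b}}{6} = \frac{\frac{1}{-854 + b} \left(-482 + b\right)}{6} = \frac{-482 + b}{6 \left(-854 + b\right)}$)
$m = 149202$ ($m = \left(-486\right) \left(-307\right) = 149202$)
$m + F{\left(J{\left(-17,44 \right)} \right)} = 149202 + \frac{-482 + 18}{6 \left(-854 + 18\right)} = 149202 + \frac{1}{6} \frac{1}{-836} \left(-464\right) = 149202 + \frac{1}{6} \left(- \frac{1}{836}\right) \left(-464\right) = 149202 + \frac{58}{627} = \frac{93549712}{627}$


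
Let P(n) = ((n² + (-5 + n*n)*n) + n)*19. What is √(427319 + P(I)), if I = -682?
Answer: I*√6017760285 ≈ 77574.0*I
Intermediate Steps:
P(n) = 19*n + 19*n² + 19*n*(-5 + n²) (P(n) = ((n² + (-5 + n²)*n) + n)*19 = ((n² + n*(-5 + n²)) + n)*19 = (n + n² + n*(-5 + n²))*19 = 19*n + 19*n² + 19*n*(-5 + n²))
√(427319 + P(I)) = √(427319 + 19*(-682)*(-4 - 682 + (-682)²)) = √(427319 + 19*(-682)*(-4 - 682 + 465124)) = √(427319 + 19*(-682)*464438) = √(427319 - 6018187604) = √(-6017760285) = I*√6017760285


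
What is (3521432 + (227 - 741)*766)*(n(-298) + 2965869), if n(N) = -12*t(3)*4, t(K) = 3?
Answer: 9275921808300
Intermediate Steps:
n(N) = -144 (n(N) = -12*3*4 = -36*4 = -144)
(3521432 + (227 - 741)*766)*(n(-298) + 2965869) = (3521432 + (227 - 741)*766)*(-144 + 2965869) = (3521432 - 514*766)*2965725 = (3521432 - 393724)*2965725 = 3127708*2965725 = 9275921808300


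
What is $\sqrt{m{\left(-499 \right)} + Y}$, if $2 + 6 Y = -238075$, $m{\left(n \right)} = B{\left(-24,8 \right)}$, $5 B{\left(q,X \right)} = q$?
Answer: $\frac{i \sqrt{3968430}}{10} \approx 199.21 i$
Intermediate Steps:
$B{\left(q,X \right)} = \frac{q}{5}$
$m{\left(n \right)} = - \frac{24}{5}$ ($m{\left(n \right)} = \frac{1}{5} \left(-24\right) = - \frac{24}{5}$)
$Y = - \frac{79359}{2}$ ($Y = - \frac{1}{3} + \frac{1}{6} \left(-238075\right) = - \frac{1}{3} - \frac{238075}{6} = - \frac{79359}{2} \approx -39680.0$)
$\sqrt{m{\left(-499 \right)} + Y} = \sqrt{- \frac{24}{5} - \frac{79359}{2}} = \sqrt{- \frac{396843}{10}} = \frac{i \sqrt{3968430}}{10}$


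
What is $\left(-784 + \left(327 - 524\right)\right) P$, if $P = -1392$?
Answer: $1365552$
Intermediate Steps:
$\left(-784 + \left(327 - 524\right)\right) P = \left(-784 + \left(327 - 524\right)\right) \left(-1392\right) = \left(-784 - 197\right) \left(-1392\right) = \left(-981\right) \left(-1392\right) = 1365552$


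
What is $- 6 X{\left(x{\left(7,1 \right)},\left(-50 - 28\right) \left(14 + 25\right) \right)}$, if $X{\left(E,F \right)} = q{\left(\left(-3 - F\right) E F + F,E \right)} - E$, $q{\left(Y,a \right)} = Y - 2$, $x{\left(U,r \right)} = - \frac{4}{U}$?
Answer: $- \frac{221743488}{7} \approx -3.1678 \cdot 10^{7}$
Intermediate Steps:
$q{\left(Y,a \right)} = -2 + Y$ ($q{\left(Y,a \right)} = Y - 2 = -2 + Y$)
$X{\left(E,F \right)} = -2 + F - E + E F \left(-3 - F\right)$ ($X{\left(E,F \right)} = \left(-2 + \left(\left(-3 - F\right) E F + F\right)\right) - E = \left(-2 + \left(E \left(-3 - F\right) F + F\right)\right) - E = \left(-2 + \left(E F \left(-3 - F\right) + F\right)\right) - E = \left(-2 + \left(F + E F \left(-3 - F\right)\right)\right) - E = \left(-2 + F + E F \left(-3 - F\right)\right) - E = -2 + F - E + E F \left(-3 - F\right)$)
$- 6 X{\left(x{\left(7,1 \right)},\left(-50 - 28\right) \left(14 + 25\right) \right)} = - 6 \left(-2 - - \frac{4}{7} - \left(-50 - 28\right) \left(14 + 25\right) \left(-1 + 3 \left(- \frac{4}{7}\right) + - \frac{4}{7} \left(-50 - 28\right) \left(14 + 25\right)\right)\right) = - 6 \left(-2 - \left(-4\right) \frac{1}{7} - \left(-78\right) 39 \left(-1 + 3 \left(\left(-4\right) \frac{1}{7}\right) + \left(-4\right) \frac{1}{7} \left(\left(-78\right) 39\right)\right)\right) = - 6 \left(-2 - - \frac{4}{7} - - 3042 \left(-1 + 3 \left(- \frac{4}{7}\right) - - \frac{12168}{7}\right)\right) = - 6 \left(-2 + \frac{4}{7} - - 3042 \left(-1 - \frac{12}{7} + \frac{12168}{7}\right)\right) = - 6 \left(-2 + \frac{4}{7} - \left(-3042\right) \frac{12149}{7}\right) = - 6 \left(-2 + \frac{4}{7} + \frac{36957258}{7}\right) = \left(-6\right) \frac{36957248}{7} = - \frac{221743488}{7}$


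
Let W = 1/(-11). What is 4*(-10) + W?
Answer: -441/11 ≈ -40.091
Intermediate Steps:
W = -1/11 ≈ -0.090909
4*(-10) + W = 4*(-10) - 1/11 = -40 - 1/11 = -441/11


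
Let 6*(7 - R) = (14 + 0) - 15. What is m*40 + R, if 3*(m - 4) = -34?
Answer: -1717/6 ≈ -286.17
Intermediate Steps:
m = -22/3 (m = 4 + (⅓)*(-34) = 4 - 34/3 = -22/3 ≈ -7.3333)
R = 43/6 (R = 7 - ((14 + 0) - 15)/6 = 7 - (14 - 15)/6 = 7 - ⅙*(-1) = 7 + ⅙ = 43/6 ≈ 7.1667)
m*40 + R = -22/3*40 + 43/6 = -880/3 + 43/6 = -1717/6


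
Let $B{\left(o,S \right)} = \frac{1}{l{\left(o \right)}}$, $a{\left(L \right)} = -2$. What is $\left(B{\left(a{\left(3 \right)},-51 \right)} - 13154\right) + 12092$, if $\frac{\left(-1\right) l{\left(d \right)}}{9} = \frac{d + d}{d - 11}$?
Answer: $- \frac{38245}{36} \approx -1062.4$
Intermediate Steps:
$l{\left(d \right)} = - \frac{18 d}{-11 + d}$ ($l{\left(d \right)} = - 9 \frac{d + d}{d - 11} = - 9 \frac{2 d}{-11 + d} = - \frac{18 d}{-11 + d}$)
$B{\left(o,S \right)} = - \frac{-11 + o}{18 o}$ ($B{\left(o,S \right)} = \frac{1}{\left(-18\right) o \frac{1}{-11 + o}} = - \frac{-11 + o}{18 o}$)
$\left(B{\left(a{\left(3 \right)},-51 \right)} - 13154\right) + 12092 = \left(\frac{11 - -2}{18 \left(-2\right)} - 13154\right) + 12092 = \left(\frac{1}{18} \left(- \frac{1}{2}\right) \left(11 + 2\right) - 13154\right) + 12092 = \left(\frac{1}{18} \left(- \frac{1}{2}\right) 13 - 13154\right) + 12092 = \left(- \frac{13}{36} - 13154\right) + 12092 = - \frac{473557}{36} + 12092 = - \frac{38245}{36}$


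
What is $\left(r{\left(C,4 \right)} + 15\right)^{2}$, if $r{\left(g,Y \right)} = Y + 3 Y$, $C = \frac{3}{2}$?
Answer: $961$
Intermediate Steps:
$C = \frac{3}{2}$ ($C = 3 \cdot \frac{1}{2} = \frac{3}{2} \approx 1.5$)
$r{\left(g,Y \right)} = 4 Y$
$\left(r{\left(C,4 \right)} + 15\right)^{2} = \left(4 \cdot 4 + 15\right)^{2} = \left(16 + 15\right)^{2} = 31^{2} = 961$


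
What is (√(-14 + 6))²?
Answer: -8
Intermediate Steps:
(√(-14 + 6))² = (√(-8))² = (2*I*√2)² = -8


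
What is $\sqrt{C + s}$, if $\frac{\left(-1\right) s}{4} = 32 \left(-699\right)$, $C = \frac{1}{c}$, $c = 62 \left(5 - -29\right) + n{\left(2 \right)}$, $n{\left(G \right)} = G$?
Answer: $\frac{\sqrt{398338293310}}{2110} \approx 299.12$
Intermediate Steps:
$c = 2110$ ($c = 62 \left(5 - -29\right) + 2 = 62 \left(5 + 29\right) + 2 = 62 \cdot 34 + 2 = 2108 + 2 = 2110$)
$C = \frac{1}{2110} \approx 0.00047393$
$s = 89472$ ($s = - 4 \cdot 32 \left(-699\right) = \left(-4\right) \left(-22368\right) = 89472$)
$\sqrt{C + s} = \sqrt{\frac{1}{2110} + 89472} = \sqrt{\frac{188785921}{2110}} = \frac{\sqrt{398338293310}}{2110}$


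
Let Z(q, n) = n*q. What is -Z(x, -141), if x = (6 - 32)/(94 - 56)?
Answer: -1833/19 ≈ -96.474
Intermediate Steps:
x = -13/19 (x = -26/38 = -26*1/38 = -13/19 ≈ -0.68421)
-Z(x, -141) = -(-141)*(-13)/19 = -1*1833/19 = -1833/19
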